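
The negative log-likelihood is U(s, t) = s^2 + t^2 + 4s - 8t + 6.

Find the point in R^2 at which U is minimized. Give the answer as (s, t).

U(s,t) separates as P(s) + Q(t) + 6, so its minimum is min P + min Q + 6.
P'(s) = 2s + 4 vanishes at s ∈ {-2}; Q'(t) = 2(t - 4) vanishes at t ∈ {4}.
Local minima of P (where P''>0): P(-2)=-4. Local minima of Q: Q(4)=-16.
So the global minimum of U is P(-2) + Q(4) + 6 = -4 − 16 + 6 = -14, attained at (-2, 4).

(-2, 4)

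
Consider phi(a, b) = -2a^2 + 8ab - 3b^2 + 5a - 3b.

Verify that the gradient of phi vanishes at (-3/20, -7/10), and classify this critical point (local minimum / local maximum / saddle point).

∇phi = (-4a + 8b + 5, 8a - 6b - 3); substituting (-3/20, -7/10) gives ∇phi = (0, 0), so (-3/20, -7/10) is indeed a critical point.
The Hessian of phi is constant: H = [[-4, 8], [8, -6]].
det(H) = (-4)·(-6) − 8² = -40.
Since det(H) < 0, H is indefinite and the critical point is a saddle point.

saddle point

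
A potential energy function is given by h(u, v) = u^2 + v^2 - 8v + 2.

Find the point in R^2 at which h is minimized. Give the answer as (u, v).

(0, 4)

h(u,v) separates as P(u) + Q(v) + 2, so its minimum is min P + min Q + 2.
P'(u) = 2u vanishes at u ∈ {0}; Q'(v) = 2v - 8 vanishes at v ∈ {4}.
Local minima of P (where P''>0): P(0)=0. Local minima of Q: Q(4)=-16.
So the global minimum of h is P(0) + Q(4) + 2 = 0 − 16 + 2 = -14, attained at (0, 4).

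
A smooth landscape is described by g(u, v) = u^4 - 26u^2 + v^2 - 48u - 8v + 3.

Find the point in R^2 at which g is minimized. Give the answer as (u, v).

(4, 4)

g(u,v) separates as P(u) + Q(v) + 3, so its minimum is min P + min Q + 3.
P'(u) = 4(u - 4)(u + 1)(u + 3) vanishes at u ∈ {-3, -1, 4}; Q'(v) = 2v - 8 vanishes at v ∈ {4}.
Local minima of P (where P''>0): P(-3)=-9, P(4)=-352. Local minima of Q: Q(4)=-16.
So the global minimum of g is P(4) + Q(4) + 3 = -352 − 16 + 3 = -365, attained at (4, 4).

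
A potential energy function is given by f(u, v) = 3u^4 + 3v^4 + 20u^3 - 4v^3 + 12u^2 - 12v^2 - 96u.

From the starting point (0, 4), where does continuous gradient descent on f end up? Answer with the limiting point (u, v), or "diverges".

f is separable, so gradient descent decouples: u follows -∂f/∂u, v follows -∂f/∂v.
∂f/∂u = 12(u - 1)(u + 2)(u + 4); at u=0 this is -96, so u increases.
∂f/∂v = 12v(v - 2)(v + 1); at v=4 this is 480, so v decreases.
u converges to its nearest critical value 1 (a local min of the u-part); v converges to 2. The iterate converges to (1, 2).

(1, 2)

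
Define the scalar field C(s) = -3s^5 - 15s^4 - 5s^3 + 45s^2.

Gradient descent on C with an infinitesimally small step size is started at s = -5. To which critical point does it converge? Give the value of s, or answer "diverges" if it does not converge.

C'(s) = -15s(s - 1)(s + 2)(s + 3), so C'(-5) = -2700.
Gradient descent moves in the -C' direction, i.e. s is increasing.
The nearest critical point in that direction is s = -3, where C'' = 180 > 0 (a local minimum). The iterate converges there.

-3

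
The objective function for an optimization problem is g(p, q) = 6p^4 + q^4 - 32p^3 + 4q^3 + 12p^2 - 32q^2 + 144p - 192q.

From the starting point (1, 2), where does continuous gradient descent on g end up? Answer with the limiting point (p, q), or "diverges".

g is separable, so gradient descent decouples: p follows -∂g/∂p, q follows -∂g/∂q.
∂g/∂p = 24(p - 3)(p - 2)(p + 1); at p=1 this is 96, so p decreases.
∂g/∂q = 4(q - 4)(q + 3)(q + 4); at q=2 this is -240, so q increases.
p converges to its nearest critical value -1 (a local min of the p-part); q converges to 4. The iterate converges to (-1, 4).

(-1, 4)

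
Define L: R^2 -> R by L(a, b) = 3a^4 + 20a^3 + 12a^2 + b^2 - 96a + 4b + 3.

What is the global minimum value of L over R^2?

L(a,b) separates as P(a) + Q(b) + 3, so its minimum is min P + min Q + 3.
P'(a) = 12(a - 1)(a + 2)(a + 4) vanishes at a ∈ {-4, -2, 1}; Q'(b) = 2b + 4 vanishes at b ∈ {-2}.
Local minima of P (where P''>0): P(-4)=64, P(1)=-61. Local minima of Q: Q(-2)=-4.
So the global minimum of L is P(1) + Q(-2) + 3 = -61 − 4 + 3 = -62, attained at (1, -2).

-62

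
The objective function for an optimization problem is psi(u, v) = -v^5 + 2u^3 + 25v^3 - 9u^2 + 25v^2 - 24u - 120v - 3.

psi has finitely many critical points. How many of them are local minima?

psi separates as a function of u plus a function of v, so ∇psi=0 decouples.
∂psi/∂u = 6(u - 4)(u + 1) = 0 at u ∈ {-1, 4}; ∂psi/∂v = -5(v - 4)(v - 1)(v + 2)(v + 3) = 0 at v ∈ {-3, -2, 1, 4}.
The Hessian is diagonal: diag(psi_uu, psi_vv). Second derivatives: psi_uu(-1)=-30, psi_uu(4)=30; psi_vv(-3)=140, psi_vv(-2)=-90, psi_vv(1)=180, psi_vv(4)=-630.
Local minima occur where both diagonal entries positive: (4, -3), (4, 1). Count: 2.

2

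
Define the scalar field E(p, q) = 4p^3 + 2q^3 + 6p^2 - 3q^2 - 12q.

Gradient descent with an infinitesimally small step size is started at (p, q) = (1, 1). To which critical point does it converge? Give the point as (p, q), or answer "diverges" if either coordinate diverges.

E is separable, so gradient descent decouples: p follows -∂E/∂p, q follows -∂E/∂q.
∂E/∂p = 12p(p + 1); at p=1 this is 24, so p decreases.
∂E/∂q = 6(q - 2)(q + 1); at q=1 this is -12, so q increases.
p converges to its nearest critical value 0 (a local min of the p-part); q converges to 2. The iterate converges to (0, 2).

(0, 2)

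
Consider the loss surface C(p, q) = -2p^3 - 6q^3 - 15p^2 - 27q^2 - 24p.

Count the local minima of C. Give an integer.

1

C separates as a function of p plus a function of q, so ∇C=0 decouples.
∂C/∂p = -6(p + 1)(p + 4) = 0 at p ∈ {-4, -1}; ∂C/∂q = -18q(q + 3) = 0 at q ∈ {-3, 0}.
The Hessian is diagonal: diag(C_pp, C_qq). Second derivatives: C_pp(-4)=18, C_pp(-1)=-18; C_qq(-3)=54, C_qq(0)=-54.
Local minima occur where both diagonal entries positive: (-4, -3). Count: 1.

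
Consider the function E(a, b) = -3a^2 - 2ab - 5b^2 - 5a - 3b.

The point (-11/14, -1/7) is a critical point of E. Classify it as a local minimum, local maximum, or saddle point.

The Hessian of E is constant: H = [[-6, -2], [-2, -10]].
det(H) = (-6)·(-10) − (-2)² = 56.
det(H) > 0 and tr(H) = -16 < 0, so H is negative definite and the point is a local maximum.

local maximum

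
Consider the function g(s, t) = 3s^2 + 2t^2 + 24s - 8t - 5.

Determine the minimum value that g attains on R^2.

-61

g(s,t) separates as P(s) + Q(t) − 5, so its minimum is min P + min Q − 5.
P'(s) = 6s + 24 vanishes at s ∈ {-4}; Q'(t) = 4(t - 2) vanishes at t ∈ {2}.
Local minima of P (where P''>0): P(-4)=-48. Local minima of Q: Q(2)=-8.
So the global minimum of g is P(-4) + Q(2) − 5 = -48 − 8 − 5 = -61, attained at (-4, 2).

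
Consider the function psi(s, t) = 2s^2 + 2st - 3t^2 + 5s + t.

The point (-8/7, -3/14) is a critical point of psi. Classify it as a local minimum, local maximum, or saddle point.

saddle point

The Hessian of psi is constant: H = [[4, 2], [2, -6]].
det(H) = 4·(-6) − 2² = -28.
Since det(H) < 0, H is indefinite and the critical point is a saddle point.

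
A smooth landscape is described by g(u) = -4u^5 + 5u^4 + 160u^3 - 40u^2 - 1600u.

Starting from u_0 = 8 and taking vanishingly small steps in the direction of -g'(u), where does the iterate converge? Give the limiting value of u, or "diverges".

g'(u) = -20(u - 5)(u - 2)(u + 2)(u + 4), so g'(8) = -43200.
Gradient descent moves in the -g' direction, i.e. u is increasing.
There is no critical point above u=8, and g' keeps the same sign, so the iterate runs off to +∞.

diverges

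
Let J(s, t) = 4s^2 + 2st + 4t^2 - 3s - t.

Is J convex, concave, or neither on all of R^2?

convex

J is quadratic, so its Hessian is the constant matrix H = [[8, 2], [2, 8]].
det(H) = 60, tr(H) = 16.
det(H) > 0 and tr(H) > 0, so H is positive definite everywhere: convex.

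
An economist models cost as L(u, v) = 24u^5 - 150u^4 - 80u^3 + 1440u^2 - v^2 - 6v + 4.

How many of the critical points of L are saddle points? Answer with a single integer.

2

L separates as a function of u plus a function of v, so ∇L=0 decouples.
∂L/∂u = 120u(u - 4)(u - 3)(u + 2) = 0 at u ∈ {-2, 0, 3, 4}; ∂L/∂v = -2(v + 3) = 0 at v ∈ {-3}.
The Hessian is diagonal: diag(L_uu, L_vv). Second derivatives: L_uu(-2)=-7200, L_uu(0)=2880, L_uu(3)=-1800, L_uu(4)=2880; L_vv(-3)=-2.
Saddle points occur where the two diagonal entries have opposite signs: (0, -3), (4, -3). Count: 2.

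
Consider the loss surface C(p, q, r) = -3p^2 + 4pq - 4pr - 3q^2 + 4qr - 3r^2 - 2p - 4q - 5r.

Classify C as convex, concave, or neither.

C is quadratic, so its Hessian is the constant matrix H = [[-6, 4, -4], [4, -6, 4], [-4, 4, -6]].
Leading principal minors: -6, 20, -56.
Signs alternate −, +, − ⇒ H ≺ 0 ⇒ concave.

concave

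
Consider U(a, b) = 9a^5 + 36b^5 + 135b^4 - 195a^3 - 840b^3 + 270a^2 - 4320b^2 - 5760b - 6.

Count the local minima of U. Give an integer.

4

U separates as a function of a plus a function of b, so ∇U=0 decouples.
∂U/∂a = 45a(a - 3)(a - 1)(a + 4) = 0 at a ∈ {-4, 0, 1, 3}; ∂U/∂b = 180(b - 4)(b + 1)(b + 2)(b + 4) = 0 at b ∈ {-4, -2, -1, 4}.
The Hessian is diagonal: diag(U_aa, U_bb). Second derivatives: U_aa(-4)=-6300, U_aa(0)=540, U_aa(1)=-450, U_aa(3)=1890; U_bb(-4)=-8640, U_bb(-2)=2160, U_bb(-1)=-2700, U_bb(4)=43200.
Local minima occur where both diagonal entries positive: (0, -2), (0, 4), (3, -2), (3, 4). Count: 4.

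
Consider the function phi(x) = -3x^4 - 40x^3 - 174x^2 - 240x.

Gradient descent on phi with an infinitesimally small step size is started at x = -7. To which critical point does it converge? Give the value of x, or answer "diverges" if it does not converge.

phi'(x) = -12(x + 1)(x + 4)(x + 5), so phi'(-7) = 432.
Gradient descent moves in the -phi' direction, i.e. x is decreasing.
There is no critical point below x=-7, and phi' keeps the same sign, so the iterate runs off to −∞.

diverges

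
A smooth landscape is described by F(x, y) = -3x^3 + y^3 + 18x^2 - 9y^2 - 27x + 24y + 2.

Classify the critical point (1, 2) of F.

saddle point

The mixed partial ∂²F/∂x∂y is 0, so the Hessian at any point is diag(F_xx, F_yy) = diag(18(-x + 2), 6(y - 3)).
At (1, 2): H = diag(18, -6).
The eigenvalues have opposite signs, so H is indefinite: a saddle point.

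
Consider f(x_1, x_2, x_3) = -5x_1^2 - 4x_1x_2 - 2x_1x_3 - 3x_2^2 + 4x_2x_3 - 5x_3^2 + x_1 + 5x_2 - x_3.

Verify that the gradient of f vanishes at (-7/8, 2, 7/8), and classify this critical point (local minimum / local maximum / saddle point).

∇f = (-10x_1 - 4x_2 - 2x_3 + 1, -4x_1 - 6x_2 + 4x_3 + 5, -2x_1 + 4x_2 - 10x_3 - 1); substituting (-7/8, 2, 7/8) gives ∇f = (0, 0, 0), so (-7/8, 2, 7/8) is indeed a critical point.
The Hessian is constant: H = [[-10, -4, -2], [-4, -6, 4], [-2, 4, -10]].
Leading principal minors: Δ₁ = -10, Δ₂ = 44, Δ₃ = -192.
The minors alternate sign starting negative (−, +, −), so H is negative definite: a local maximum.

local maximum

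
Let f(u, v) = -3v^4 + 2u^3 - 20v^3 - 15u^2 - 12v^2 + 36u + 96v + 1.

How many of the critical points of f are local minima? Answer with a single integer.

f separates as a function of u plus a function of v, so ∇f=0 decouples.
∂f/∂u = 6(u - 3)(u - 2) = 0 at u ∈ {2, 3}; ∂f/∂v = -12(v - 1)(v + 2)(v + 4) = 0 at v ∈ {-4, -2, 1}.
The Hessian is diagonal: diag(f_uu, f_vv). Second derivatives: f_uu(2)=-6, f_uu(3)=6; f_vv(-4)=-120, f_vv(-2)=72, f_vv(1)=-180.
Local minima occur where both diagonal entries positive: (3, -2). Count: 1.

1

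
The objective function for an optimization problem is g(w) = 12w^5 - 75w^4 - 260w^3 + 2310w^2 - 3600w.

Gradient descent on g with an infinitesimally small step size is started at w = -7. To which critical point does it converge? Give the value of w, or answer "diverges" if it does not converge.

g'(w) = 60(w - 5)(w - 3)(w - 1)(w + 4), so g'(-7) = 172800.
Gradient descent moves in the -g' direction, i.e. w is decreasing.
There is no critical point below w=-7, and g' keeps the same sign, so the iterate runs off to −∞.

diverges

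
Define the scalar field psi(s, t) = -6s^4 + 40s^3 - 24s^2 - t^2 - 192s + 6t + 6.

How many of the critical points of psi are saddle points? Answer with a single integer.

psi separates as a function of s plus a function of t, so ∇psi=0 decouples.
∂psi/∂s = -24(s - 4)(s - 2)(s + 1) = 0 at s ∈ {-1, 2, 4}; ∂psi/∂t = -2(t - 3) = 0 at t ∈ {3}.
The Hessian is diagonal: diag(psi_ss, psi_tt). Second derivatives: psi_ss(-1)=-360, psi_ss(2)=144, psi_ss(4)=-240; psi_tt(3)=-2.
Saddle points occur where the two diagonal entries have opposite signs: (2, 3). Count: 1.

1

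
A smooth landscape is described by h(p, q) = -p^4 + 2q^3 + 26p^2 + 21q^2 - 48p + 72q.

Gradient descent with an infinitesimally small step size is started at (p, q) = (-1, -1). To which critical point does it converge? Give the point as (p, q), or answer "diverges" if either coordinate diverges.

(1, -3)

h is separable, so gradient descent decouples: p follows -∂h/∂p, q follows -∂h/∂q.
∂h/∂p = -4(p - 3)(p - 1)(p + 4); at p=-1 this is -96, so p increases.
∂h/∂q = 6(q + 3)(q + 4); at q=-1 this is 36, so q decreases.
p converges to its nearest critical value 1 (a local min of the p-part); q converges to -3. The iterate converges to (1, -3).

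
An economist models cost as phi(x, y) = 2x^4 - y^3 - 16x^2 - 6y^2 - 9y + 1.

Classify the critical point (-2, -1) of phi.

saddle point

The mixed partial ∂²phi/∂x∂y is 0, so the Hessian at any point is diag(phi_xx, phi_yy) = diag(8(3x^2 - 4), -6(y + 2)).
At (-2, -1): H = diag(64, -6).
The eigenvalues have opposite signs, so H is indefinite: a saddle point.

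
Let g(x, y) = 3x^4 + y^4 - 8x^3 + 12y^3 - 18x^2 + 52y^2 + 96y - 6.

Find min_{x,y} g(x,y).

-205

g(x,y) separates as P(x) + Q(y) − 6, so its minimum is min P + min Q − 6.
P'(x) = 12x(x - 3)(x + 1) vanishes at x ∈ {-1, 0, 3}; Q'(y) = 4(y + 2)(y + 3)(y + 4) vanishes at y ∈ {-4, -3, -2}.
Local minima of P (where P''>0): P(-1)=-7, P(3)=-135. Local minima of Q: Q(-4)=-64, Q(-2)=-64.
So the global minimum of g is P(3) + Q(-4) − 6 = -135 − 64 − 6 = -205, attained at (3, -4).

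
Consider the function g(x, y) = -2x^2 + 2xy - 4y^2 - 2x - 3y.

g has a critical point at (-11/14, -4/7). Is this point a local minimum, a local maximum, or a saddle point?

The Hessian of g is constant: H = [[-4, 2], [2, -8]].
det(H) = (-4)·(-8) − 2² = 28.
det(H) > 0 and tr(H) = -12 < 0, so H is negative definite and the point is a local maximum.

local maximum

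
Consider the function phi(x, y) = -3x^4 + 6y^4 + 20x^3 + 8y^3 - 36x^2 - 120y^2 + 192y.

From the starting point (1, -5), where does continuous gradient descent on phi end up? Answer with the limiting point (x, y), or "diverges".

phi is separable, so gradient descent decouples: x follows -∂phi/∂x, y follows -∂phi/∂y.
∂phi/∂x = -12x(x - 3)(x - 2); at x=1 this is -24, so x increases.
∂phi/∂y = 24(y - 2)(y - 1)(y + 4); at y=-5 this is -1008, so y increases.
x converges to its nearest critical value 2 (a local min of the x-part); y converges to -4. The iterate converges to (2, -4).

(2, -4)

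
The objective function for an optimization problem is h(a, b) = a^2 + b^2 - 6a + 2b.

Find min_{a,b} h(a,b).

-10

h(a,b) separates as P(a) + Q(b), so its minimum is min P + min Q.
P'(a) = 2a - 6 vanishes at a ∈ {3}; Q'(b) = 2b + 2 vanishes at b ∈ {-1}.
Local minima of P (where P''>0): P(3)=-9. Local minima of Q: Q(-1)=-1.
So the global minimum of h is P(3) + Q(-1) = -9 − 1 = -10, attained at (3, -1).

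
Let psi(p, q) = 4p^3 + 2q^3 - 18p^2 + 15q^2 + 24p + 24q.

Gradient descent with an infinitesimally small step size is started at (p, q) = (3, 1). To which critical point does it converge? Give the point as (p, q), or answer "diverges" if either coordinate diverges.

psi is separable, so gradient descent decouples: p follows -∂psi/∂p, q follows -∂psi/∂q.
∂psi/∂p = 12(p - 2)(p - 1); at p=3 this is 24, so p decreases.
∂psi/∂q = 6(q + 1)(q + 4); at q=1 this is 60, so q decreases.
p converges to its nearest critical value 2 (a local min of the p-part); q converges to -1. The iterate converges to (2, -1).

(2, -1)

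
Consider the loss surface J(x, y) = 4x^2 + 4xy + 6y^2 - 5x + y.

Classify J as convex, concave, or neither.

J is quadratic, so its Hessian is the constant matrix H = [[8, 4], [4, 12]].
det(H) = 80, tr(H) = 20.
det(H) > 0 and tr(H) > 0, so H is positive definite everywhere: convex.

convex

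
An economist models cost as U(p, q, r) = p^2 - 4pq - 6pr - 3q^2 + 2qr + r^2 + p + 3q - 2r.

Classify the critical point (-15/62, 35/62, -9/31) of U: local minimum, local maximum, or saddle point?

The Hessian is constant: H = [[2, -4, -6], [-4, -6, 2], [-6, 2, 2]].
Leading principal minors: Δ₁ = 2, Δ₂ = -28, Δ₃ = 248.
The minors fit neither the all-positive nor the alternating-sign pattern, so H is indefinite: a saddle point.

saddle point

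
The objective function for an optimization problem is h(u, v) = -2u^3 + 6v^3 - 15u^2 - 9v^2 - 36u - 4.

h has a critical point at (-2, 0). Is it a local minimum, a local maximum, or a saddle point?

The mixed partial ∂²h/∂u∂v is 0, so the Hessian at any point is diag(h_uu, h_vv) = diag(-6(2u + 5), 18(2v - 1)).
At (-2, 0): H = diag(-6, -18).
Both eigenvalues are negative, so H is negative definite: a local maximum.

local maximum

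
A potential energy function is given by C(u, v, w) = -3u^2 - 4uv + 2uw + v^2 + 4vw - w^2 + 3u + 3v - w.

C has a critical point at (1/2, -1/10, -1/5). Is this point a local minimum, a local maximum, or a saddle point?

saddle point

The Hessian is constant: H = [[-6, -4, 2], [-4, 2, 4], [2, 4, -2]].
Leading principal minors: Δ₁ = -6, Δ₂ = -28, Δ₃ = 80.
The minors fit neither the all-positive nor the alternating-sign pattern, so H is indefinite: a saddle point.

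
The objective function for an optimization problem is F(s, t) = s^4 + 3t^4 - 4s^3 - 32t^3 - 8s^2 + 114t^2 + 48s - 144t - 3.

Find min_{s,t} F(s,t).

F(s,t) separates as P(s) + Q(t) − 3, so its minimum is min P + min Q − 3.
P'(s) = 4(s - 3)(s - 2)(s + 2) vanishes at s ∈ {-2, 2, 3}; Q'(t) = 12(t - 4)(t - 3)(t - 1) vanishes at t ∈ {1, 3, 4}.
Local minima of P (where P''>0): P(-2)=-80, P(3)=45. Local minima of Q: Q(1)=-59, Q(4)=-32.
So the global minimum of F is P(-2) + Q(1) − 3 = -80 − 59 − 3 = -142, attained at (-2, 1).

-142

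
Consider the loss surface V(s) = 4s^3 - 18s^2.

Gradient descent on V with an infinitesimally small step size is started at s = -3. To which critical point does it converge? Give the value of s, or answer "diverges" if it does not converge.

V'(s) = 12s(s - 3), so V'(-3) = 216.
Gradient descent moves in the -V' direction, i.e. s is decreasing.
There is no critical point below s=-3, and V' keeps the same sign, so the iterate runs off to −∞.

diverges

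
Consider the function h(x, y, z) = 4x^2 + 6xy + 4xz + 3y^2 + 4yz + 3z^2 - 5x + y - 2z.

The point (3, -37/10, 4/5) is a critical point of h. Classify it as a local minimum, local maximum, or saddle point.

local minimum

The Hessian is constant: H = [[8, 6, 4], [6, 6, 4], [4, 4, 6]].
Leading principal minors: Δ₁ = 8, Δ₂ = 12, Δ₃ = 40.
All leading minors are positive, so H is positive definite: a local minimum.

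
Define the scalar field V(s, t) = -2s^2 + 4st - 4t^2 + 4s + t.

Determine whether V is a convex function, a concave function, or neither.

concave

V is quadratic, so its Hessian is the constant matrix H = [[-4, 4], [4, -8]].
det(H) = 16, tr(H) = -12.
det(H) > 0 and tr(H) < 0, so H is negative definite everywhere: concave.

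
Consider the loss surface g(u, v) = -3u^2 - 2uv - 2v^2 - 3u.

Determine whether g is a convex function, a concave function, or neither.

g is quadratic, so its Hessian is the constant matrix H = [[-6, -2], [-2, -4]].
det(H) = 20, tr(H) = -10.
det(H) > 0 and tr(H) < 0, so H is negative definite everywhere: concave.

concave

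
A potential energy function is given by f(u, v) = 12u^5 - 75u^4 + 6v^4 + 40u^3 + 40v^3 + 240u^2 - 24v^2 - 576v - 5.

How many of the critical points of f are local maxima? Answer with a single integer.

2

f separates as a function of u plus a function of v, so ∇f=0 decouples.
∂f/∂u = 60u(u - 4)(u - 2)(u + 1) = 0 at u ∈ {-1, 0, 2, 4}; ∂f/∂v = 24(v - 2)(v + 3)(v + 4) = 0 at v ∈ {-4, -3, 2}.
The Hessian is diagonal: diag(f_uu, f_vv). Second derivatives: f_uu(-1)=-900, f_uu(0)=480, f_uu(2)=-720, f_uu(4)=2400; f_vv(-4)=144, f_vv(-3)=-120, f_vv(2)=720.
Local maxima occur where both diagonal entries negative: (-1, -3), (2, -3). Count: 2.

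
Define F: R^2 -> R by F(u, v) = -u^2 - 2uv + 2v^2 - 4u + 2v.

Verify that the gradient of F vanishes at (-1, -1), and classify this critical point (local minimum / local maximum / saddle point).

∇F = (-2u - 2v - 4, -2u + 4v + 2); substituting (-1, -1) gives ∇F = (0, 0), so (-1, -1) is indeed a critical point.
The Hessian of F is constant: H = [[-2, -2], [-2, 4]].
det(H) = (-2)·4 − (-2)² = -12.
Since det(H) < 0, H is indefinite and the critical point is a saddle point.

saddle point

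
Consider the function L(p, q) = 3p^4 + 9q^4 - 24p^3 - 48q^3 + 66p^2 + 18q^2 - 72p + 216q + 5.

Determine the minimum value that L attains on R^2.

L(p,q) separates as A(p) + B(q) + 5, so its minimum is min A + min B + 5.
A'(p) = 12(p - 3)(p - 2)(p - 1) vanishes at p ∈ {1, 2, 3}; B'(q) = 36(q - 3)(q - 2)(q + 1) vanishes at q ∈ {-1, 2, 3}.
Local minima of A (where A''>0): A(1)=-27, A(3)=-27. Local minima of B: B(-1)=-141, B(3)=243.
So the global minimum of L is A(1) + B(-1) + 5 = -27 − 141 + 5 = -163, attained at (1, -1).

-163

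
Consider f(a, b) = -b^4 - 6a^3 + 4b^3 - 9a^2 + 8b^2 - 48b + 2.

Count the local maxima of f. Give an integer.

2

f separates as a function of a plus a function of b, so ∇f=0 decouples.
∂f/∂a = -18a(a + 1) = 0 at a ∈ {-1, 0}; ∂f/∂b = -4(b - 3)(b - 2)(b + 2) = 0 at b ∈ {-2, 2, 3}.
The Hessian is diagonal: diag(f_aa, f_bb). Second derivatives: f_aa(-1)=18, f_aa(0)=-18; f_bb(-2)=-80, f_bb(2)=16, f_bb(3)=-20.
Local maxima occur where both diagonal entries negative: (0, -2), (0, 3). Count: 2.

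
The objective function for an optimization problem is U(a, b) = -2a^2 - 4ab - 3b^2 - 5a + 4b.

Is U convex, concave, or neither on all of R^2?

concave

U is quadratic, so its Hessian is the constant matrix H = [[-4, -4], [-4, -6]].
det(H) = 8, tr(H) = -10.
det(H) > 0 and tr(H) < 0, so H is negative definite everywhere: concave.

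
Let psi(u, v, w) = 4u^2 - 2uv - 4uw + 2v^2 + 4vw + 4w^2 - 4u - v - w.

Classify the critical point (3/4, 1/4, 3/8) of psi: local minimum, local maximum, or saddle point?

local minimum

The Hessian is constant: H = [[8, -2, -4], [-2, 4, 4], [-4, 4, 8]].
Leading principal minors: Δ₁ = 8, Δ₂ = 28, Δ₃ = 96.
All leading minors are positive, so H is positive definite: a local minimum.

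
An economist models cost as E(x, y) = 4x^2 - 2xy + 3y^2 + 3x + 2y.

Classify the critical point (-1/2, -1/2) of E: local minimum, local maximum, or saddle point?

The Hessian of E is constant: H = [[8, -2], [-2, 6]].
det(H) = 8·6 − (-2)² = 44.
det(H) > 0 and tr(H) = 14 > 0, so H is positive definite and the point is a local minimum.

local minimum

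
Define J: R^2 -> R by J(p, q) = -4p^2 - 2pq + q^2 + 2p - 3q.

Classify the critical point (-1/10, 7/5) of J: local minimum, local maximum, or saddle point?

The Hessian of J is constant: H = [[-8, -2], [-2, 2]].
det(H) = (-8)·2 − (-2)² = -20.
Since det(H) < 0, H is indefinite and the critical point is a saddle point.

saddle point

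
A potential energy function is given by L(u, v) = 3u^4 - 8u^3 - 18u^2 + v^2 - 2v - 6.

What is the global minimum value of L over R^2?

-142

L(u,v) separates as P(u) + Q(v) − 6, so its minimum is min P + min Q − 6.
P'(u) = 12u(u - 3)(u + 1) vanishes at u ∈ {-1, 0, 3}; Q'(v) = 2v - 2 vanishes at v ∈ {1}.
Local minima of P (where P''>0): P(-1)=-7, P(3)=-135. Local minima of Q: Q(1)=-1.
So the global minimum of L is P(3) + Q(1) − 6 = -135 − 1 − 6 = -142, attained at (3, 1).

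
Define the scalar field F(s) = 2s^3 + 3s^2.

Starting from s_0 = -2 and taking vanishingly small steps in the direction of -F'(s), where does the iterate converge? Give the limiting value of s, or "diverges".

diverges

F'(s) = 6s(s + 1), so F'(-2) = 12.
Gradient descent moves in the -F' direction, i.e. s is decreasing.
There is no critical point below s=-2, and F' keeps the same sign, so the iterate runs off to −∞.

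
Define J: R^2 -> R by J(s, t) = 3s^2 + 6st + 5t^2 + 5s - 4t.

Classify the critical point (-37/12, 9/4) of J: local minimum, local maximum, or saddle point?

local minimum

The Hessian of J is constant: H = [[6, 6], [6, 10]].
det(H) = 6·10 − 6² = 24.
det(H) > 0 and tr(H) = 16 > 0, so H is positive definite and the point is a local minimum.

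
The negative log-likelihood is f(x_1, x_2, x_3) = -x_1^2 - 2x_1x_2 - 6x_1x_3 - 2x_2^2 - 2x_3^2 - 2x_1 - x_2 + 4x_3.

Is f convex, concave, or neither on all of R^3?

f is quadratic, so its Hessian is the constant matrix H = [[-2, -2, -6], [-2, -4, 0], [-6, 0, -4]].
Leading principal minors: -2, 4, 128.
Neither pattern holds ⇒ H is indefinite ⇒ neither convex nor concave.

neither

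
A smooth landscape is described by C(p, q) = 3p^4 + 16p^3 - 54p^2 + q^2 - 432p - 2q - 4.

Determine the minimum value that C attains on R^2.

-1112

C(p,q) separates as A(p) + B(q) − 4, so its minimum is min A + min B − 4.
A'(p) = 12(p - 3)(p + 3)(p + 4) vanishes at p ∈ {-4, -3, 3}; B'(q) = 2q - 2 vanishes at q ∈ {1}.
Local minima of A (where A''>0): A(-4)=608, A(3)=-1107. Local minima of B: B(1)=-1.
So the global minimum of C is A(3) + B(1) − 4 = -1107 − 1 − 4 = -1112, attained at (3, 1).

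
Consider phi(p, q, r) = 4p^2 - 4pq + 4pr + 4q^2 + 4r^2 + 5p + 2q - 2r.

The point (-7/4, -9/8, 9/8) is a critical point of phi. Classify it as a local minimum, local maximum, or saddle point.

The Hessian is constant: H = [[8, -4, 4], [-4, 8, 0], [4, 0, 8]].
Leading principal minors: Δ₁ = 8, Δ₂ = 48, Δ₃ = 256.
All leading minors are positive, so H is positive definite: a local minimum.

local minimum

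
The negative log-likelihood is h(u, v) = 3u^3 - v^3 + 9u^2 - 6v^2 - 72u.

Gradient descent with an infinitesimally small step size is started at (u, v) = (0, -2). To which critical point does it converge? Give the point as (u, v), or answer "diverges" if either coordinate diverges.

h is separable, so gradient descent decouples: u follows -∂h/∂u, v follows -∂h/∂v.
∂h/∂u = 9(u - 2)(u + 4); at u=0 this is -72, so u increases.
∂h/∂v = -3v(v + 4); at v=-2 this is 12, so v decreases.
u converges to its nearest critical value 2 (a local min of the u-part); v converges to -4. The iterate converges to (2, -4).

(2, -4)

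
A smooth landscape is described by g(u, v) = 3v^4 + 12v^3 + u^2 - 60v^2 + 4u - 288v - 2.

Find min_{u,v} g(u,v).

-843

g(u,v) separates as P(u) + Q(v) − 2, so its minimum is min P + min Q − 2.
P'(u) = 2u + 4 vanishes at u ∈ {-2}; Q'(v) = 12(v - 3)(v + 2)(v + 4) vanishes at v ∈ {-4, -2, 3}.
Local minima of P (where P''>0): P(-2)=-4. Local minima of Q: Q(-4)=192, Q(3)=-837.
So the global minimum of g is P(-2) + Q(3) − 2 = -4 − 837 − 2 = -843, attained at (-2, 3).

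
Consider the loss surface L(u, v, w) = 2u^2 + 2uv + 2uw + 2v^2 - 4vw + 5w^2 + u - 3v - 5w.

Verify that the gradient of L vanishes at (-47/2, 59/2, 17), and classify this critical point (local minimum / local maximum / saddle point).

local minimum

∇L = (4u + 2v + 2w + 1, 2u + 4v - 4w - 3, 2u - 4v + 10w - 5); substituting (-47/2, 59/2, 17) gives ∇L = (0, 0, 0), so (-47/2, 59/2, 17) is indeed a critical point.
The Hessian is constant: H = [[4, 2, 2], [2, 4, -4], [2, -4, 10]].
Leading principal minors: Δ₁ = 4, Δ₂ = 12, Δ₃ = 8.
All leading minors are positive, so H is positive definite: a local minimum.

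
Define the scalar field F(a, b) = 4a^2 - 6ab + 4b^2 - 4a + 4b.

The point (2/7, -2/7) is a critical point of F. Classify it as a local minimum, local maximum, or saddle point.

The Hessian of F is constant: H = [[8, -6], [-6, 8]].
det(H) = 8·8 − (-6)² = 28.
det(H) > 0 and tr(H) = 16 > 0, so H is positive definite and the point is a local minimum.

local minimum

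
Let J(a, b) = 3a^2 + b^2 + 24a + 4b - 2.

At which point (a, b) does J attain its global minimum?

J(a,b) separates as P(a) + Q(b) − 2, so its minimum is min P + min Q − 2.
P'(a) = 6a + 24 vanishes at a ∈ {-4}; Q'(b) = 2b + 4 vanishes at b ∈ {-2}.
Local minima of P (where P''>0): P(-4)=-48. Local minima of Q: Q(-2)=-4.
So the global minimum of J is P(-4) + Q(-2) − 2 = -48 − 4 − 2 = -54, attained at (-4, -2).

(-4, -2)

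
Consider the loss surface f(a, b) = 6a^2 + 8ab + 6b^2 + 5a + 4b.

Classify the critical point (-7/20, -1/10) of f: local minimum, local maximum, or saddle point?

The Hessian of f is constant: H = [[12, 8], [8, 12]].
det(H) = 12·12 − 8² = 80.
det(H) > 0 and tr(H) = 24 > 0, so H is positive definite and the point is a local minimum.

local minimum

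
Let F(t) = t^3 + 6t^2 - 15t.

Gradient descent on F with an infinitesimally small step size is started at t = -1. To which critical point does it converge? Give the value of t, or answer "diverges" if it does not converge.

1

F'(t) = 3(t - 1)(t + 5), so F'(-1) = -24.
Gradient descent moves in the -F' direction, i.e. t is increasing.
The nearest critical point in that direction is t = 1, where F'' = 18 > 0 (a local minimum). The iterate converges there.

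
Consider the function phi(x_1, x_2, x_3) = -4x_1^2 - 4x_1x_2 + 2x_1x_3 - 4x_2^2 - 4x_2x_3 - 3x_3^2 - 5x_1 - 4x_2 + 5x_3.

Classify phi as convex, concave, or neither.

phi is quadratic, so its Hessian is the constant matrix H = [[-8, -4, 2], [-4, -8, -4], [2, -4, -6]].
Leading principal minors: -8, 48, -64.
Signs alternate −, +, − ⇒ H ≺ 0 ⇒ concave.

concave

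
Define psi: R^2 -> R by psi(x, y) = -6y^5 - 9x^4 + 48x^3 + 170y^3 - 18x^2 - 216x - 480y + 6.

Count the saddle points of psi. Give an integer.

psi separates as a function of x plus a function of y, so ∇psi=0 decouples.
∂psi/∂x = -36(x - 3)(x - 2)(x + 1) = 0 at x ∈ {-1, 2, 3}; ∂psi/∂y = -30(y - 4)(y - 1)(y + 1)(y + 4) = 0 at y ∈ {-4, -1, 1, 4}.
The Hessian is diagonal: diag(psi_xx, psi_yy). Second derivatives: psi_xx(-1)=-432, psi_xx(2)=108, psi_xx(3)=-144; psi_yy(-4)=3600, psi_yy(-1)=-900, psi_yy(1)=900, psi_yy(4)=-3600.
Saddle points occur where the two diagonal entries have opposite signs: (-1, -4), (-1, 1), (2, -1), (2, 4), (3, -4), (3, 1). Count: 6.

6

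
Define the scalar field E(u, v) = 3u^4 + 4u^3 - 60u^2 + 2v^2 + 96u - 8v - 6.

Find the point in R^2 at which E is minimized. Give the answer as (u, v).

(-4, 2)

E(u,v) separates as P(u) + Q(v) − 6, so its minimum is min P + min Q − 6.
P'(u) = 12(u - 2)(u - 1)(u + 4) vanishes at u ∈ {-4, 1, 2}; Q'(v) = 4v - 8 vanishes at v ∈ {2}.
Local minima of P (where P''>0): P(-4)=-832, P(2)=32. Local minima of Q: Q(2)=-8.
So the global minimum of E is P(-4) + Q(2) − 6 = -832 − 8 − 6 = -846, attained at (-4, 2).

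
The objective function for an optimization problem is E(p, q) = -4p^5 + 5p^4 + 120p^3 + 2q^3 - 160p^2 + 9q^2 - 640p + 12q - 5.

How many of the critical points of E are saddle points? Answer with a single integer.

E separates as a function of p plus a function of q, so ∇E=0 decouples.
∂E/∂p = -20(p - 4)(p - 2)(p + 1)(p + 4) = 0 at p ∈ {-4, -1, 2, 4}; ∂E/∂q = 6(q + 1)(q + 2) = 0 at q ∈ {-2, -1}.
The Hessian is diagonal: diag(E_pp, E_qq). Second derivatives: E_pp(-4)=2880, E_pp(-1)=-900, E_pp(2)=720, E_pp(4)=-1600; E_qq(-2)=-6, E_qq(-1)=6.
Saddle points occur where the two diagonal entries have opposite signs: (-4, -2), (-1, -1), (2, -2), (4, -1). Count: 4.

4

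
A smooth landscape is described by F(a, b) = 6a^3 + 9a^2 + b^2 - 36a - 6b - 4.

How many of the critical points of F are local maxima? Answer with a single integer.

0

F separates as a function of a plus a function of b, so ∇F=0 decouples.
∂F/∂a = 18(a - 1)(a + 2) = 0 at a ∈ {-2, 1}; ∂F/∂b = 2(b - 3) = 0 at b ∈ {3}.
The Hessian is diagonal: diag(F_aa, F_bb). Second derivatives: F_aa(-2)=-54, F_aa(1)=54; F_bb(3)=2.
Local maxima occur where both diagonal entries negative: none. Count: 0.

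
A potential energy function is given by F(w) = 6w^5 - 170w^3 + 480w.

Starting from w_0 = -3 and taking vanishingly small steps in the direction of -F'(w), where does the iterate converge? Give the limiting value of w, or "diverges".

-1

F'(w) = 30(w - 4)(w - 1)(w + 1)(w + 4), so F'(-3) = -1680.
Gradient descent moves in the -F' direction, i.e. w is increasing.
The nearest critical point in that direction is w = -1, where F'' = 900 > 0 (a local minimum). The iterate converges there.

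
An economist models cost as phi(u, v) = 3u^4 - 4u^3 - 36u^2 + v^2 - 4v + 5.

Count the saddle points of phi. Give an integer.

1

phi separates as a function of u plus a function of v, so ∇phi=0 decouples.
∂phi/∂u = 12u(u - 3)(u + 2) = 0 at u ∈ {-2, 0, 3}; ∂phi/∂v = 2(v - 2) = 0 at v ∈ {2}.
The Hessian is diagonal: diag(phi_uu, phi_vv). Second derivatives: phi_uu(-2)=120, phi_uu(0)=-72, phi_uu(3)=180; phi_vv(2)=2.
Saddle points occur where the two diagonal entries have opposite signs: (0, 2). Count: 1.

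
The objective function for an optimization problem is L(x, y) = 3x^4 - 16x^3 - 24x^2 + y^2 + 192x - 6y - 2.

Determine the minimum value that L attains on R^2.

L(x,y) separates as P(x) + Q(y) − 2, so its minimum is min P + min Q − 2.
P'(x) = 12(x - 4)(x - 2)(x + 2) vanishes at x ∈ {-2, 2, 4}; Q'(y) = 2y - 6 vanishes at y ∈ {3}.
Local minima of P (where P''>0): P(-2)=-304, P(4)=128. Local minima of Q: Q(3)=-9.
So the global minimum of L is P(-2) + Q(3) − 2 = -304 − 9 − 2 = -315, attained at (-2, 3).

-315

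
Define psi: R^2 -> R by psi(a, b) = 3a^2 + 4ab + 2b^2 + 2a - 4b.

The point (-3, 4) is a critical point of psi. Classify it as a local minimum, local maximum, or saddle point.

The Hessian of psi is constant: H = [[6, 4], [4, 4]].
det(H) = 6·4 − 4² = 8.
det(H) > 0 and tr(H) = 10 > 0, so H is positive definite and the point is a local minimum.

local minimum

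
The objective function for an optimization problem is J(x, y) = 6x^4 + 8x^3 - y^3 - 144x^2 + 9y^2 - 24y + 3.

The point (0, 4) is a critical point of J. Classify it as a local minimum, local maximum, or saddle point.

local maximum

The mixed partial ∂²J/∂x∂y is 0, so the Hessian at any point is diag(J_xx, J_yy) = diag(24(3x^2 + 2x - 12), 6(-y + 3)).
At (0, 4): H = diag(-288, -6).
Both eigenvalues are negative, so H is negative definite: a local maximum.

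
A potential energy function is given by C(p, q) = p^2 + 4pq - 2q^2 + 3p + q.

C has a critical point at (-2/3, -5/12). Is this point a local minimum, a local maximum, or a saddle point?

The Hessian of C is constant: H = [[2, 4], [4, -4]].
det(H) = 2·(-4) − 4² = -24.
Since det(H) < 0, H is indefinite and the critical point is a saddle point.

saddle point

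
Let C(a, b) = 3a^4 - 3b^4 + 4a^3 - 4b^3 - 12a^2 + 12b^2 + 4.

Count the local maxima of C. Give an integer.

C separates as a function of a plus a function of b, so ∇C=0 decouples.
∂C/∂a = 12a(a - 1)(a + 2) = 0 at a ∈ {-2, 0, 1}; ∂C/∂b = -12b(b - 1)(b + 2) = 0 at b ∈ {-2, 0, 1}.
The Hessian is diagonal: diag(C_aa, C_bb). Second derivatives: C_aa(-2)=72, C_aa(0)=-24, C_aa(1)=36; C_bb(-2)=-72, C_bb(0)=24, C_bb(1)=-36.
Local maxima occur where both diagonal entries negative: (0, -2), (0, 1). Count: 2.

2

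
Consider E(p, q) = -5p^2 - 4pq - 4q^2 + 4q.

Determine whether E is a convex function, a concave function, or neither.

E is quadratic, so its Hessian is the constant matrix H = [[-10, -4], [-4, -8]].
det(H) = 64, tr(H) = -18.
det(H) > 0 and tr(H) < 0, so H is negative definite everywhere: concave.

concave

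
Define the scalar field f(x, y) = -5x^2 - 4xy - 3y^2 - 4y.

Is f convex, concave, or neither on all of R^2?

f is quadratic, so its Hessian is the constant matrix H = [[-10, -4], [-4, -6]].
det(H) = 44, tr(H) = -16.
det(H) > 0 and tr(H) < 0, so H is negative definite everywhere: concave.

concave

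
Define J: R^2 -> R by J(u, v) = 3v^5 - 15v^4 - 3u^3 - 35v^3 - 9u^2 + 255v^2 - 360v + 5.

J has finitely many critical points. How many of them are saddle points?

4

J separates as a function of u plus a function of v, so ∇J=0 decouples.
∂J/∂u = -9u(u + 2) = 0 at u ∈ {-2, 0}; ∂J/∂v = 15(v - 4)(v - 2)(v - 1)(v + 3) = 0 at v ∈ {-3, 1, 2, 4}.
The Hessian is diagonal: diag(J_uu, J_vv). Second derivatives: J_uu(-2)=18, J_uu(0)=-18; J_vv(-3)=-2100, J_vv(1)=180, J_vv(2)=-150, J_vv(4)=630.
Saddle points occur where the two diagonal entries have opposite signs: (-2, -3), (-2, 2), (0, 1), (0, 4). Count: 4.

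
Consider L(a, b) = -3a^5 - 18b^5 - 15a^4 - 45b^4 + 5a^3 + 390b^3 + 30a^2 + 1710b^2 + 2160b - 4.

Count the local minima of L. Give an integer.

L separates as a function of a plus a function of b, so ∇L=0 decouples.
∂L/∂a = -15a(a - 1)(a + 1)(a + 4) = 0 at a ∈ {-4, -1, 0, 1}; ∂L/∂b = -90(b - 4)(b + 1)(b + 2)(b + 3) = 0 at b ∈ {-3, -2, -1, 4}.
The Hessian is diagonal: diag(L_aa, L_bb). Second derivatives: L_aa(-4)=900, L_aa(-1)=-90, L_aa(0)=60, L_aa(1)=-150; L_bb(-3)=1260, L_bb(-2)=-540, L_bb(-1)=900, L_bb(4)=-18900.
Local minima occur where both diagonal entries positive: (-4, -3), (-4, -1), (0, -3), (0, -1). Count: 4.

4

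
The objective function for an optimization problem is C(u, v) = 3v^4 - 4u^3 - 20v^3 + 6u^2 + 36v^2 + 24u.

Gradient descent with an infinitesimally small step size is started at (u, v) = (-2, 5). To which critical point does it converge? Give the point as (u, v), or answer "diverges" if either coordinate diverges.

C is separable, so gradient descent decouples: u follows -∂C/∂u, v follows -∂C/∂v.
∂C/∂u = -12(u - 2)(u + 1); at u=-2 this is -48, so u increases.
∂C/∂v = 12v(v - 3)(v - 2); at v=5 this is 360, so v decreases.
u converges to its nearest critical value -1 (a local min of the u-part); v converges to 3. The iterate converges to (-1, 3).

(-1, 3)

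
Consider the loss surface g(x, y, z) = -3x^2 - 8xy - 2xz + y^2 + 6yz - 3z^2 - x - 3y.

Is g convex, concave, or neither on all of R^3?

neither

g is quadratic, so its Hessian is the constant matrix H = [[-6, -8, -2], [-8, 2, 6], [-2, 6, -6]].
Leading principal minors: -6, -76, 856.
Neither pattern holds ⇒ H is indefinite ⇒ neither convex nor concave.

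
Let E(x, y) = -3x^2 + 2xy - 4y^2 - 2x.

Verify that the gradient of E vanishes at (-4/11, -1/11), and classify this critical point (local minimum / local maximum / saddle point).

∇E = (-6x + 2y - 2, 2x - 8y); substituting (-4/11, -1/11) gives ∇E = (0, 0), so (-4/11, -1/11) is indeed a critical point.
The Hessian of E is constant: H = [[-6, 2], [2, -8]].
det(H) = (-6)·(-8) − 2² = 44.
det(H) > 0 and tr(H) = -14 < 0, so H is negative definite and the point is a local maximum.

local maximum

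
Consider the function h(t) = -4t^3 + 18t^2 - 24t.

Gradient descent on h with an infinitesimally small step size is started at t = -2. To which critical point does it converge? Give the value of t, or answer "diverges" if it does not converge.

h'(t) = -12(t - 2)(t - 1), so h'(-2) = -144.
Gradient descent moves in the -h' direction, i.e. t is increasing.
The nearest critical point in that direction is t = 1, where h'' = 12 > 0 (a local minimum). The iterate converges there.

1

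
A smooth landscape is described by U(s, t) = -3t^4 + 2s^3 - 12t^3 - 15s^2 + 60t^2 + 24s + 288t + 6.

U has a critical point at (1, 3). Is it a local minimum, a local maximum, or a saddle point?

The mixed partial ∂²U/∂s∂t is 0, so the Hessian at any point is diag(U_ss, U_tt) = diag(6(2s - 5), 12(-3t^2 - 6t + 10)).
At (1, 3): H = diag(-18, -420).
Both eigenvalues are negative, so H is negative definite: a local maximum.

local maximum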